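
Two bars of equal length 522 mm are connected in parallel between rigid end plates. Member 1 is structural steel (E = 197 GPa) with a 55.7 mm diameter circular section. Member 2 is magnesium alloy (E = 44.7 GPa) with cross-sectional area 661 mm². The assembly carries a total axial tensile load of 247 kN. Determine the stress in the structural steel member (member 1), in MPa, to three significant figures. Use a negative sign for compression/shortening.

95.5 MPa

A_1 = 2437 mm².
Equal strain + equilibrium ⇒ each member carries load in proportion to AE: A₁E₁ = 480000000 N, A₂E₂ = 29550000 N, ΣAE = 509600000 N.
σ₁ = P·E₁/ΣAE = 247000·197000/509600000 = 95.49 MPa.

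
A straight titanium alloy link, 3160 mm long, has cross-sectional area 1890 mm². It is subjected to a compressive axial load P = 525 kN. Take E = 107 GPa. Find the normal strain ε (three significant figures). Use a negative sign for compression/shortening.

-0.00260

σ = N/A = -277.8 MPa; ε = σ/E = -277.8/107000 = -2.596e-03.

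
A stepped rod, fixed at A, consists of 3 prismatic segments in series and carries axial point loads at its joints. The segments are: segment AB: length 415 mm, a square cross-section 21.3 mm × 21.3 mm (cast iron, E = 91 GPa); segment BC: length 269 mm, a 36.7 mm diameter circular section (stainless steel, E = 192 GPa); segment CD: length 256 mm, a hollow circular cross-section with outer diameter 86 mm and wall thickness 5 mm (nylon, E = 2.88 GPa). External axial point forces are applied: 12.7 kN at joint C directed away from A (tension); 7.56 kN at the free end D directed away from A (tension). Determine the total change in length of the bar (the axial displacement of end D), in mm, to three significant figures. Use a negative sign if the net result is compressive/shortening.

0.759 mm

Internal axial forces (sectioning from the free end, tension +): N_CD = 7.56 kN, N_BC = 20.26 kN, N_AB = 20.26 kN.
A_AB = 453.7 mm².
A_BC = 1058 mm².
A_CD = 1272 mm².
δ_AB = 20260·415/(453.7·91000) = 0.2037 mm
δ_BC = 20260·269/(1058·192000) = 0.02683 mm
δ_CD = 7560·256/(1272·2880) = 0.5282 mm
δ = Σδ_i = 0.7586 mm.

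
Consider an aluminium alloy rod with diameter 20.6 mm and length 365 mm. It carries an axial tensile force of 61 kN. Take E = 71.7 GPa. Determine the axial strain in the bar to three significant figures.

A = 333.3 mm².
σ = N/A = 183 MPa; ε = σ/E = 183/71700 = 2.553e-03.

0.00255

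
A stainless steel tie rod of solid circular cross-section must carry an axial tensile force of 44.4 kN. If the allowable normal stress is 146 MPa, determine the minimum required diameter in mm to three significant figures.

19.7 mm

Required area A ≥ P/σ_allow = 44400/146 = 304.1 mm².
For a solid circular section, d ≥ √(4A/π) = 19.68 mm.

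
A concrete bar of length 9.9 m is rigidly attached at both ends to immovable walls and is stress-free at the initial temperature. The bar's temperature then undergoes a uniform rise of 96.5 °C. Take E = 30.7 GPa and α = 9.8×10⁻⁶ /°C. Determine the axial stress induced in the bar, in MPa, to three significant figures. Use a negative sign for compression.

Free thermal expansion αLΔT = 9.8e-6 · 9900 · 96.5 = 9.362 mm.
The walls impose strain ε = −(9.362)/9900 = -9.4570e-04; σ = Eε = 30700 · -9.4570e-04 = -29.03 MPa.

-29.0 MPa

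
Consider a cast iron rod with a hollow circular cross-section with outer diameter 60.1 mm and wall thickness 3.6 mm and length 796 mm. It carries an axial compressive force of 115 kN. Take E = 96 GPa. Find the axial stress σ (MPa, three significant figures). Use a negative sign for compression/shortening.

-180 MPa

A = 639 mm².
σ = N/A = -115000/639 = -180 MPa.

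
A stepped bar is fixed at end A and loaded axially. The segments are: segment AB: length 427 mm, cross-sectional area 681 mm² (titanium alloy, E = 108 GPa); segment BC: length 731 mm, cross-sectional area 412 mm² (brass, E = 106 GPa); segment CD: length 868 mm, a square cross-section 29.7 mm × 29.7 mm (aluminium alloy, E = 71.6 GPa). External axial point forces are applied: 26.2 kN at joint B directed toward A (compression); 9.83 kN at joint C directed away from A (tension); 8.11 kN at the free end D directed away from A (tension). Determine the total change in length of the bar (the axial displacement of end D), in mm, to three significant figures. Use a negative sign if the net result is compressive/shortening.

0.364 mm

Internal axial forces (sectioning from the free end, tension +): N_CD = 8.11 kN, N_BC = 17.94 kN, N_AB = -8.26 kN.
A_CD = 882.1 mm².
δ_AB = -8260·427/(681·108000) = -0.04796 mm
δ_BC = 17940·731/(412·106000) = 0.3003 mm
δ_CD = 8110·868/(882.1·71600) = 0.1115 mm
δ = Σδ_i = 0.3638 mm.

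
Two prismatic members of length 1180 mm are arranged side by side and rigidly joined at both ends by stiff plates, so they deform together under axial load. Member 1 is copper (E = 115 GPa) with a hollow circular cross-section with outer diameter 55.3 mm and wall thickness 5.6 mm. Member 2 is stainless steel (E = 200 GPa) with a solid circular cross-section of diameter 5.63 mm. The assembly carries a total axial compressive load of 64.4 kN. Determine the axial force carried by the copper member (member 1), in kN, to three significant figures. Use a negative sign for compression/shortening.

A_1 = 874.4 mm².
A_2 = 24.89 mm².
Equal strain + equilibrium ⇒ each member carries load in proportion to AE: A₁E₁ = 100600000 N, A₂E₂ = 4979000 N, ΣAE = 105500000 N.
F₁ = P·A₁E₁/ΣAE = -64400·100600000/105500000 = -61360 N.

-61.4 kN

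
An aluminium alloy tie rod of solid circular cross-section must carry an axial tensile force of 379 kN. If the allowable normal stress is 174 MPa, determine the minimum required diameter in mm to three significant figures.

Required area A ≥ P/σ_allow = 379000/174 = 2178 mm².
For a solid circular section, d ≥ √(4A/π) = 52.66 mm.

52.7 mm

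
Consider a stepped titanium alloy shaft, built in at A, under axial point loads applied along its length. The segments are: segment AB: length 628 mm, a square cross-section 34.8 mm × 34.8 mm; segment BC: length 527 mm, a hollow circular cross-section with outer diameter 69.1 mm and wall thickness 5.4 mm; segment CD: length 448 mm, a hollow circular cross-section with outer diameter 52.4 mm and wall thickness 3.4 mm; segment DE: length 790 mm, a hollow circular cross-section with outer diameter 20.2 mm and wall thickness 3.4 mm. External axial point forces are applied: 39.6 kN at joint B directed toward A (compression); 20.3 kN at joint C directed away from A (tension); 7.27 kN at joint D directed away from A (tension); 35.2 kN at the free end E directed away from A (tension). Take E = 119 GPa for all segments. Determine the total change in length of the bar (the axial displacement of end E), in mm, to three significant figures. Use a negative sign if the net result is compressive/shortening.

Internal axial forces (sectioning from the free end, tension +): N_DE = 35.2 kN, N_CD = 42.47 kN, N_BC = 62.77 kN, N_AB = 23.17 kN.
A_AB = 1211 mm².
A_BC = 1081 mm².
A_CD = 523.4 mm².
A_DE = 179.4 mm².
δ_AB = 23170·628/(1211·119000) = 0.101 mm
δ_BC = 62770·527/(1081·119000) = 0.2572 mm
δ_CD = 42470·448/(523.4·119000) = 0.3055 mm
δ_DE = 35200·790/(179.4·119000) = 1.302 mm
δ = Σδ_i = 1.966 mm.

1.97 mm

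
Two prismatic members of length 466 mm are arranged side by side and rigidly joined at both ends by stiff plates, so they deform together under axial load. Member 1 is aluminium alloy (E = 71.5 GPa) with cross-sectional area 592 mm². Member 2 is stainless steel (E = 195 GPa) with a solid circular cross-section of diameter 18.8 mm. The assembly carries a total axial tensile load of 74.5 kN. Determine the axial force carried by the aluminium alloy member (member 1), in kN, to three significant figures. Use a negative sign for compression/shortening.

A_2 = 277.6 mm².
Equal strain + equilibrium ⇒ each member carries load in proportion to AE: A₁E₁ = 42330000 N, A₂E₂ = 54130000 N, ΣAE = 96460000 N.
F₁ = P·A₁E₁/ΣAE = 74500·42330000/96460000 = 32690 N.

32.7 kN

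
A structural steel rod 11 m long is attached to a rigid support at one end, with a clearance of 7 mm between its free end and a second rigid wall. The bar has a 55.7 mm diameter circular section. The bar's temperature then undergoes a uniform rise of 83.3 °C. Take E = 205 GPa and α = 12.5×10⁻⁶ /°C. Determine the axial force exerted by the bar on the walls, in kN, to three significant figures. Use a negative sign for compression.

-202 kN

Free thermal expansion αLΔT = 12.5e-6 · 11000 · 83.3 = 11.45 mm.
The walls engage after the gap closes; constrained expansion = 11.45 − 7 = 4.454 mm.
The walls impose strain ε = −(4.454)/11000 = -4.0489e-04; σ = Eε = 205000 · -4.0489e-04 = -83 MPa.
Wall reaction R = σ·A = -83·2437 = -202200 N = -202.2 kN.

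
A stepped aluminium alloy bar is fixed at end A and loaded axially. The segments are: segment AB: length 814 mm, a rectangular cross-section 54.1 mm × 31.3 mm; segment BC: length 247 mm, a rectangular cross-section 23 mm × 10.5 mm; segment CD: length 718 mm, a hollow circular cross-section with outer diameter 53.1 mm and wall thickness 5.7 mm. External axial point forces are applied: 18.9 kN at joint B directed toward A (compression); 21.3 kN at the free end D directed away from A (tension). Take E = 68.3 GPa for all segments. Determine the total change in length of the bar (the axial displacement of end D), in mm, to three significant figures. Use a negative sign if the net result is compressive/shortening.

Internal axial forces (sectioning from the free end, tension +): N_CD = 21.3 kN, N_BC = 21.3 kN, N_AB = 2.4 kN.
A_AB = 1693 mm².
A_BC = 241.5 mm².
A_CD = 848.8 mm².
δ_AB = 2400·814/(1693·68300) = 0.01689 mm
δ_BC = 21300·247/(241.5·68300) = 0.319 mm
δ_CD = 21300·718/(848.8·68300) = 0.2638 mm
δ = Σδ_i = 0.5997 mm.

0.600 mm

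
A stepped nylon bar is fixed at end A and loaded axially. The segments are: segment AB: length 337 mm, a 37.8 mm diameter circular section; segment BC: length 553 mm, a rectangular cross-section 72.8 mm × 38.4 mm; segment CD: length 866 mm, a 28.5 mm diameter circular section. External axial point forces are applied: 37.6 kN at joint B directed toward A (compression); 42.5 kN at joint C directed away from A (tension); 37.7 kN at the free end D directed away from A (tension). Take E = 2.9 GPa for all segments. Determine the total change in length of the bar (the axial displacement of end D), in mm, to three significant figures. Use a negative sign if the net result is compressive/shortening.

27.5 mm

Internal axial forces (sectioning from the free end, tension +): N_CD = 37.7 kN, N_BC = 80.2 kN, N_AB = 42.6 kN.
A_AB = 1122 mm².
A_BC = 2796 mm².
A_CD = 637.9 mm².
δ_AB = 42600·337/(1122·2900) = 4.411 mm
δ_BC = 80200·553/(2796·2900) = 5.471 mm
δ_CD = 37700·866/(637.9·2900) = 17.65 mm
δ = Σδ_i = 27.53 mm.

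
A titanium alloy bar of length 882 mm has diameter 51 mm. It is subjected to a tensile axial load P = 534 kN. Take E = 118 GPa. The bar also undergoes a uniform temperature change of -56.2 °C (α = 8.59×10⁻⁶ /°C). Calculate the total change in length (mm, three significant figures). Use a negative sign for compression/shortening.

A = 2043 mm².
δ_mech = NL/(AE) = 534000·882/(2043·118000) = 1.954 mm.
δ_thermal = αLΔT = 8.59e-6·882·-56.2 = -0.4258 mm.
δ = δ_mech + δ_thermal = 1.528 mm.

1.53 mm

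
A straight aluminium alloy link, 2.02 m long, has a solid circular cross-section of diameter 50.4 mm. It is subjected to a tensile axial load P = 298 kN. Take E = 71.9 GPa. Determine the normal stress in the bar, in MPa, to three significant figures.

A = 1995 mm².
σ = N/A = 298000/1995 = 149.4 MPa.

149 MPa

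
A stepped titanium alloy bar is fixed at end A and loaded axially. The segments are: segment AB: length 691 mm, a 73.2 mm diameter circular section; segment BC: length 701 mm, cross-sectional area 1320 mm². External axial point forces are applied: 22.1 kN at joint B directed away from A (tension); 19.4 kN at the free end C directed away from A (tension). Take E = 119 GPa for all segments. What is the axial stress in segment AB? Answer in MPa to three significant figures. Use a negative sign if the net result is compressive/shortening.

Internal axial forces (sectioning from the free end, tension +): N_BC = 19.4 kN, N_AB = 41.5 kN.
A_AB = 4208 mm².
σ_AB = N_AB/A_AB = 41500/4208 = 9.861 MPa.

9.86 MPa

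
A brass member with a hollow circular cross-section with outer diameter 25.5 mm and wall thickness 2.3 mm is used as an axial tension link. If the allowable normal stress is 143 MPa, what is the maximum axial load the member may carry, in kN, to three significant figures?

24.0 kN

A = 167.6 mm².
P_max = σ_allow · A = 143 · 167.6 = 23970 N = 23.97 kN.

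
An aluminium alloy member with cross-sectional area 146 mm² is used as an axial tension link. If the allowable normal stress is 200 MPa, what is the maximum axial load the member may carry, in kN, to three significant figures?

29.2 kN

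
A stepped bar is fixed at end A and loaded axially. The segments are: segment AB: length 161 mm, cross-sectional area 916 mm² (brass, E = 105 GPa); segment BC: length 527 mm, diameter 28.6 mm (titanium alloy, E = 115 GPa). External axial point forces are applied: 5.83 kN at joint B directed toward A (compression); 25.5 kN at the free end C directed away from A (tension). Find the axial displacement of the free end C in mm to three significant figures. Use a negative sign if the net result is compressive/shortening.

Internal axial forces (sectioning from the free end, tension +): N_BC = 25.5 kN, N_AB = 19.67 kN.
A_BC = 642.4 mm².
δ_AB = 19670·161/(916·105000) = 0.03293 mm
δ_BC = 25500·527/(642.4·115000) = 0.1819 mm
δ = Σδ_i = 0.2148 mm.

0.215 mm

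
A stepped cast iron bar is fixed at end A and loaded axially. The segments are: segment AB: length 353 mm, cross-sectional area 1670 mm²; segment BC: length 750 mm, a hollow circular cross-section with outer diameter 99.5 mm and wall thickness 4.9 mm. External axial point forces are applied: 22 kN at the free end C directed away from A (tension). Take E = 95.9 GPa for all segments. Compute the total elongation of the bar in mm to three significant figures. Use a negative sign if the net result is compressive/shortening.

Internal axial forces (sectioning from the free end, tension +): N_BC = 22 kN, N_AB = 22 kN.
A_BC = 1456 mm².
δ_AB = 22000·353/(1670·95900) = 0.04849 mm
δ_BC = 22000·750/(1456·95900) = 0.1181 mm
δ = Σδ_i = 0.1666 mm.

0.167 mm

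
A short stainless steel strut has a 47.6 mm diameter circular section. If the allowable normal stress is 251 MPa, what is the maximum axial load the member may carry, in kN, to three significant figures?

A = 1780 mm².
P_max = σ_allow · A = 251 · 1780 = 446700 N = 446.7 kN.

447 kN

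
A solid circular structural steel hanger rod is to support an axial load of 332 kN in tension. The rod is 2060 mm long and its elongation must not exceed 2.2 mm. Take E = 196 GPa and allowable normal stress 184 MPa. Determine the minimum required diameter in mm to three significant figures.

47.9 mm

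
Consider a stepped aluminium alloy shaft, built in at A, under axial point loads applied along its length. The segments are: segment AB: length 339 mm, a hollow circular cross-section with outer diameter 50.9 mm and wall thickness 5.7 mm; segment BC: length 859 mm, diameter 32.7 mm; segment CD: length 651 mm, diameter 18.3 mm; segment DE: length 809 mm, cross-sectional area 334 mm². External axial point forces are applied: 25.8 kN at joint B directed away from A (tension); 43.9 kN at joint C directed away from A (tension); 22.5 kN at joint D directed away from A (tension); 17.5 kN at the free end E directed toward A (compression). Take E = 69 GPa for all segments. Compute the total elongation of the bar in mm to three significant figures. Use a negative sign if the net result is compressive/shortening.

Internal axial forces (sectioning from the free end, tension +): N_DE = -17.5 kN, N_CD = 5 kN, N_BC = 48.9 kN, N_AB = 74.7 kN.
A_AB = 809.4 mm².
A_BC = 839.8 mm².
A_CD = 263 mm².
δ_AB = 74700·339/(809.4·69000) = 0.4534 mm
δ_BC = 48900·859/(839.8·69000) = 0.7249 mm
δ_CD = 5000·651/(263·69000) = 0.1794 mm
δ_DE = -17500·809/(334·69000) = -0.6143 mm
δ = Σδ_i = 0.7433 mm.

0.743 mm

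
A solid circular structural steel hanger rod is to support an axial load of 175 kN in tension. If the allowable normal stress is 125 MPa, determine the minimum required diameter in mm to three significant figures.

Required area A ≥ P/σ_allow = 175000/125 = 1400 mm².
For a solid circular section, d ≥ √(4A/π) = 42.22 mm.

42.2 mm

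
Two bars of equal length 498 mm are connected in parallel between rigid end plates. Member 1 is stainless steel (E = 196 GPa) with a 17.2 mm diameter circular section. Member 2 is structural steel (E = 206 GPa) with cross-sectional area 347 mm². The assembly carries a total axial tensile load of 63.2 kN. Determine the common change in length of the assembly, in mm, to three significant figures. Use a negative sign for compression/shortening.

0.269 mm

A_1 = 232.4 mm².
Equal strain + equilibrium ⇒ each member carries load in proportion to AE: A₁E₁ = 45540000 N, A₂E₂ = 71480000 N, ΣAE = 117000000 N.
δ = PL/ΣAE = 63200·498/117000000 = 0.269 mm.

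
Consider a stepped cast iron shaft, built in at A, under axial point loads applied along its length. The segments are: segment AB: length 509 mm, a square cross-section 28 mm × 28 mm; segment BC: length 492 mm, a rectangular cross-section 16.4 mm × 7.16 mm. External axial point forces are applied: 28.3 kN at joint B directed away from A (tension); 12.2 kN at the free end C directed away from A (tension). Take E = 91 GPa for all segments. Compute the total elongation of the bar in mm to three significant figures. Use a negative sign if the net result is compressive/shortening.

0.851 mm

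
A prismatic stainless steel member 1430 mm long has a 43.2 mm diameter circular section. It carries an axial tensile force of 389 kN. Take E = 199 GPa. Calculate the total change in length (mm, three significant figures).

1.91 mm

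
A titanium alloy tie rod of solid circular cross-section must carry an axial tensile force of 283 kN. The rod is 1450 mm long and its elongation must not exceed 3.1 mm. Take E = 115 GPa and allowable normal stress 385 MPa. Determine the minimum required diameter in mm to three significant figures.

Required area A ≥ P/σ_allow = 283000/385 = 735.1 mm².
For a solid circular section, d ≥ √(4A/π) = 30.59 mm.
Elongation limit: A ≥ PL/(Eδ_allow) = 283000·1450/(115000·3.1) = 1151 mm² ⇒ d ≥ 38.28 mm.
The elongation limit governs.

38.3 mm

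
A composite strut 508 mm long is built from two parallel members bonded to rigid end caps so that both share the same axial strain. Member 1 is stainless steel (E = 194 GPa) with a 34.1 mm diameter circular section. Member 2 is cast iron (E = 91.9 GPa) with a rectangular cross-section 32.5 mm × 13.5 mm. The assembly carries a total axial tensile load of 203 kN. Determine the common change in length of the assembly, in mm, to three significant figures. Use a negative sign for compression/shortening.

0.474 mm

A_1 = 913.3 mm².
A_2 = 438.8 mm².
Equal strain + equilibrium ⇒ each member carries load in proportion to AE: A₁E₁ = 177200000 N, A₂E₂ = 40320000 N, ΣAE = 217500000 N.
δ = PL/ΣAE = 203000·508/217500000 = 0.4741 mm.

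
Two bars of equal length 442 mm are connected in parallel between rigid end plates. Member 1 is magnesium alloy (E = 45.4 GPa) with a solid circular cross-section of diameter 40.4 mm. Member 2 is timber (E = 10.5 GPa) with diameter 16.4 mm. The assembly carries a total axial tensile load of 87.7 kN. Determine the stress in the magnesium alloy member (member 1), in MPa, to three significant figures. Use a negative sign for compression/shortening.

65.9 MPa

A_1 = 1282 mm².
A_2 = 211.2 mm².
Equal strain + equilibrium ⇒ each member carries load in proportion to AE: A₁E₁ = 58200000 N, A₂E₂ = 2218000 N, ΣAE = 60420000 N.
σ₁ = P·E₁/ΣAE = 87700·45400/60420000 = 65.9 MPa.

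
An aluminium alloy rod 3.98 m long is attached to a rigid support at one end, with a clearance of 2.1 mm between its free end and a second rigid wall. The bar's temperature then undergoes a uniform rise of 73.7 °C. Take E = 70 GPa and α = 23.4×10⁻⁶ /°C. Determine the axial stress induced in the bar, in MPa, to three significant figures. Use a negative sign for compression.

-83.8 MPa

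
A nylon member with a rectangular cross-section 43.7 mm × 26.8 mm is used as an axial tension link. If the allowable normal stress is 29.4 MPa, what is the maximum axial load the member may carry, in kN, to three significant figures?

34.4 kN

A = 1171 mm².
P_max = σ_allow · A = 29.4 · 1171 = 34430 N = 34.43 kN.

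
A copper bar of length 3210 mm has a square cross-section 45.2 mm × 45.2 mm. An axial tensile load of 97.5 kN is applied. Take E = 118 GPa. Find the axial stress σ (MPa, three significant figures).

47.7 MPa

A = 2043 mm².
σ = N/A = 97500/2043 = 47.72 MPa.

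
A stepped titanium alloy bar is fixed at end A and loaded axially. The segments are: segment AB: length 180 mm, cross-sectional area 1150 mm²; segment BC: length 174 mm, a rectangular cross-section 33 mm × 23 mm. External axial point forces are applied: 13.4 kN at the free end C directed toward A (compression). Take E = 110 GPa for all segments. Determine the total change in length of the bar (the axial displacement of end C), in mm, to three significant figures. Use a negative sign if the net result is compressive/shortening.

-0.0470 mm

Internal axial forces (sectioning from the free end, tension +): N_BC = -13.4 kN, N_AB = -13.4 kN.
A_BC = 759 mm².
δ_AB = -13400·180/(1150·110000) = -0.01907 mm
δ_BC = -13400·174/(759·110000) = -0.02793 mm
δ = Σδ_i = -0.04699 mm.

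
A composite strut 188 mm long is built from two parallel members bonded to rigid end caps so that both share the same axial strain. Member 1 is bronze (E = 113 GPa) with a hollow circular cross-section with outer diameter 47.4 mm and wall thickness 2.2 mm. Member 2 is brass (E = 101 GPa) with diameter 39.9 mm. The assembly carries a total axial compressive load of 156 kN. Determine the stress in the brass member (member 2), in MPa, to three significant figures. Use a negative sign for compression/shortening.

A_1 = 312.4 mm².
A_2 = 1250 mm².
Equal strain + equilibrium ⇒ each member carries load in proportion to AE: A₁E₁ = 35300000 N, A₂E₂ = 126300000 N, ΣAE = 161600000 N.
σ₂ = P·E₂/ΣAE = -156000·101000/161600000 = -97.51 MPa.

-97.5 MPa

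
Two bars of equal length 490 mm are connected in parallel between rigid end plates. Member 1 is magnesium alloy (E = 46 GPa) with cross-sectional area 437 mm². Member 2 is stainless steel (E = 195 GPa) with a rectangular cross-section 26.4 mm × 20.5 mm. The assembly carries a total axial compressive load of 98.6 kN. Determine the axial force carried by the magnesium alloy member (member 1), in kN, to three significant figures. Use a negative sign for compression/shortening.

A_2 = 541.2 mm².
Equal strain + equilibrium ⇒ each member carries load in proportion to AE: A₁E₁ = 20100000 N, A₂E₂ = 105500000 N, ΣAE = 125600000 N.
F₁ = P·A₁E₁/ΣAE = -98600·20100000/125600000 = -15780 N.

-15.8 kN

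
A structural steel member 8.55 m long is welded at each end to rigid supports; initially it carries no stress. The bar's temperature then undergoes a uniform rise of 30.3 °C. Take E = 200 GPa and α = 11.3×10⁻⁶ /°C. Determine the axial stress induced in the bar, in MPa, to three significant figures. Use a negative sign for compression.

-68.5 MPa

Free thermal expansion αLΔT = 11.3e-6 · 8550 · 30.3 = 2.927 mm.
The walls impose strain ε = −(2.927)/8550 = -3.4239e-04; σ = Eε = 200000 · -3.4239e-04 = -68.48 MPa.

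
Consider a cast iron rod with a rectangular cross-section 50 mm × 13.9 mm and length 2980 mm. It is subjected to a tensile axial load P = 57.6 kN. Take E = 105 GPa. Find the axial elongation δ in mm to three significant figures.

A = 695 mm².
δ_mech = NL/(AE) = 57600·2980/(695·105000) = 2.352 mm.

2.35 mm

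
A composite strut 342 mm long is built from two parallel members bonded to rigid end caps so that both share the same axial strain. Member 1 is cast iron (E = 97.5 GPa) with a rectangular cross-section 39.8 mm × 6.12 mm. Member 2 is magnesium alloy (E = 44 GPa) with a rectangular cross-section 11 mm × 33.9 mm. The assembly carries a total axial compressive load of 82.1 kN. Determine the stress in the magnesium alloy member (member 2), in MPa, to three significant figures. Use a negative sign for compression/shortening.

-90.0 MPa

A_1 = 243.6 mm².
A_2 = 372.9 mm².
Equal strain + equilibrium ⇒ each member carries load in proportion to AE: A₁E₁ = 23750000 N, A₂E₂ = 16410000 N, ΣAE = 40160000 N.
σ₂ = P·E₂/ΣAE = -82100·44000/40160000 = -89.96 MPa.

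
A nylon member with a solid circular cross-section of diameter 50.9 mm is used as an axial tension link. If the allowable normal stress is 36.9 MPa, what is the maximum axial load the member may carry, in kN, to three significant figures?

75.1 kN

A = 2035 mm².
P_max = σ_allow · A = 36.9 · 2035 = 75080 N = 75.08 kN.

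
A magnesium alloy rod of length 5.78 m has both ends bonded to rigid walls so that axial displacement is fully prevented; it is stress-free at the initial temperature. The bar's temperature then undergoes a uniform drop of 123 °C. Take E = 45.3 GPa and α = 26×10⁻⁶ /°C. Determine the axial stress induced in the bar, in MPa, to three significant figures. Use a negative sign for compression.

Free thermal expansion αLΔT = 26e-6 · 5780 · -123 = -18.48 mm.
The walls impose strain ε = −(-18.48)/5780 = 3.1980e-03; σ = Eε = 45300 · 3.1980e-03 = 144.9 MPa.

145 MPa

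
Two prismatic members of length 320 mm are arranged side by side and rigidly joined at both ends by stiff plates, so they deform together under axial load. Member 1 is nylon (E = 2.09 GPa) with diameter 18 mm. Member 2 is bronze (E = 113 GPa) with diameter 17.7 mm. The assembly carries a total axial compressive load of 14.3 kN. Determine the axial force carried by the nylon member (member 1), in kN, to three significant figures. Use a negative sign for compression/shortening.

A_1 = 254.5 mm².
A_2 = 246.1 mm².
Equal strain + equilibrium ⇒ each member carries load in proportion to AE: A₁E₁ = 531800 N, A₂E₂ = 27800000 N, ΣAE = 28340000 N.
F₁ = P·A₁E₁/ΣAE = -14300·531800/28340000 = -268.4 N.

-0.268 kN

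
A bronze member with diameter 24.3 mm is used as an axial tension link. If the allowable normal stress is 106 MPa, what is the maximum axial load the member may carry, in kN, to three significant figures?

49.2 kN

A = 463.8 mm².
P_max = σ_allow · A = 106 · 463.8 = 49160 N = 49.16 kN.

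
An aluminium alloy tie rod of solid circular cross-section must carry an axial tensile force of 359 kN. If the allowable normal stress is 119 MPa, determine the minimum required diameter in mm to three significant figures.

Required area A ≥ P/σ_allow = 359000/119 = 3017 mm².
For a solid circular section, d ≥ √(4A/π) = 61.98 mm.

62.0 mm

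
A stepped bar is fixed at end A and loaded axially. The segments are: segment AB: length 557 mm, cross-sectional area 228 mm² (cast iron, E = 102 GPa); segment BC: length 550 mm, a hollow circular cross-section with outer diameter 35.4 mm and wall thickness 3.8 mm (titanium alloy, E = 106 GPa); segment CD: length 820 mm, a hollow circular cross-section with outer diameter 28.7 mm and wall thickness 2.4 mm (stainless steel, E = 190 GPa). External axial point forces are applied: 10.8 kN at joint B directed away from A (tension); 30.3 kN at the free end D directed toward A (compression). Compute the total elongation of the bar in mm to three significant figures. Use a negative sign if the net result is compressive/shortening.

Internal axial forces (sectioning from the free end, tension +): N_CD = -30.3 kN, N_BC = -30.3 kN, N_AB = -19.5 kN.
A_BC = 377.2 mm².
A_CD = 198.3 mm².
δ_AB = -19500·557/(228·102000) = -0.467 mm
δ_BC = -30300·550/(377.2·106000) = -0.4168 mm
δ_CD = -30300·820/(198.3·190000) = -0.6595 mm
δ = Σδ_i = -1.543 mm.

-1.54 mm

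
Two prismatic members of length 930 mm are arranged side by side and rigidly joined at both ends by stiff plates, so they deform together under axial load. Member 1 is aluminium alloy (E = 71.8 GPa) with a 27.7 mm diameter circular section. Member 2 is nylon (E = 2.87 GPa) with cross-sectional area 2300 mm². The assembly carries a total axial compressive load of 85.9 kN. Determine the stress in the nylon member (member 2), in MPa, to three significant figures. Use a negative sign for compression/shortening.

-4.94 MPa

A_1 = 602.6 mm².
Equal strain + equilibrium ⇒ each member carries load in proportion to AE: A₁E₁ = 43270000 N, A₂E₂ = 6601000 N, ΣAE = 49870000 N.
σ₂ = P·E₂/ΣAE = -85900·2870/49870000 = -4.944 MPa.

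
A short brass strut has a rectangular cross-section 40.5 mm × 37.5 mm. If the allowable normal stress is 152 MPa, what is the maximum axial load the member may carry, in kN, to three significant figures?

231 kN

A = 1519 mm².
P_max = σ_allow · A = 152 · 1519 = 230800 N = 230.8 kN.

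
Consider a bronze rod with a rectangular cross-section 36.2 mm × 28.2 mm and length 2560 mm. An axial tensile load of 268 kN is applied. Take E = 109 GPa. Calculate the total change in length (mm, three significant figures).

A = 1021 mm².
δ_mech = NL/(AE) = 268000·2560/(1021·109000) = 6.166 mm.

6.17 mm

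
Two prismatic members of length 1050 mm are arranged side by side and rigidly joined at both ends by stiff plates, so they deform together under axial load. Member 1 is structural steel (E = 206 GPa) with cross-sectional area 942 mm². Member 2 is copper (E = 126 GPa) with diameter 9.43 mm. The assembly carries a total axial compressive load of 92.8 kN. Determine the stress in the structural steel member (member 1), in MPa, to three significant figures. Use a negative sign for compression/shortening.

A_2 = 69.84 mm².
Equal strain + equilibrium ⇒ each member carries load in proportion to AE: A₁E₁ = 194100000 N, A₂E₂ = 8800000 N, ΣAE = 202900000 N.
σ₁ = P·E₁/ΣAE = -92800·206000/202900000 = -94.24 MPa.

-94.2 MPa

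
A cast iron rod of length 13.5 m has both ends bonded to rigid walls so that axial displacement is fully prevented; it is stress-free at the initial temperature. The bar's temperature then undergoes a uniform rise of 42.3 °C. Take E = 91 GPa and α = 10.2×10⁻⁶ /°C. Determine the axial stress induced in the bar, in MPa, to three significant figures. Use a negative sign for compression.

-39.3 MPa

Free thermal expansion αLΔT = 10.2e-6 · 13500 · 42.3 = 5.825 mm.
The walls impose strain ε = −(5.825)/13500 = -4.3146e-04; σ = Eε = 91000 · -4.3146e-04 = -39.26 MPa.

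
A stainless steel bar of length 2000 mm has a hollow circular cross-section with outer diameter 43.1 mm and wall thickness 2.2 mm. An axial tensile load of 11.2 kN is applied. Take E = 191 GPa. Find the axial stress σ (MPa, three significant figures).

A = 282.7 mm².
σ = N/A = 11200/282.7 = 39.62 MPa.

39.6 MPa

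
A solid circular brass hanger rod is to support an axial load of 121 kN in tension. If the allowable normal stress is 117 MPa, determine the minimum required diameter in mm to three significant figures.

Required area A ≥ P/σ_allow = 121000/117 = 1034 mm².
For a solid circular section, d ≥ √(4A/π) = 36.29 mm.

36.3 mm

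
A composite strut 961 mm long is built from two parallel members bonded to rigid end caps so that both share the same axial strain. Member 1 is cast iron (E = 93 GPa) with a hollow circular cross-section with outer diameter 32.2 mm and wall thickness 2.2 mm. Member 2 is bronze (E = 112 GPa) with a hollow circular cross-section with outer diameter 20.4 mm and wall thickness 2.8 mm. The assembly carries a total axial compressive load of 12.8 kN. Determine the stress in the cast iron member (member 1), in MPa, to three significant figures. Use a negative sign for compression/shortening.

-32.5 MPa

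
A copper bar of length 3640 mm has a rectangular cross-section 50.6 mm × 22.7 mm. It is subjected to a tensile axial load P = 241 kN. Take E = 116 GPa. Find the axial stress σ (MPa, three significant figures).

A = 1149 mm².
σ = N/A = 241000/1149 = 209.8 MPa.

210 MPa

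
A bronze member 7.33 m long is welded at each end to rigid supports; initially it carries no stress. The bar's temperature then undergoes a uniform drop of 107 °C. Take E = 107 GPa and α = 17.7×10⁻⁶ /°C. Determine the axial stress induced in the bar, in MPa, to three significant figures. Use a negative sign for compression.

203 MPa

Free thermal expansion αLΔT = 17.7e-6 · 7330 · -107 = -13.88 mm.
The walls impose strain ε = −(-13.88)/7330 = 1.8939e-03; σ = Eε = 107000 · 1.8939e-03 = 202.6 MPa.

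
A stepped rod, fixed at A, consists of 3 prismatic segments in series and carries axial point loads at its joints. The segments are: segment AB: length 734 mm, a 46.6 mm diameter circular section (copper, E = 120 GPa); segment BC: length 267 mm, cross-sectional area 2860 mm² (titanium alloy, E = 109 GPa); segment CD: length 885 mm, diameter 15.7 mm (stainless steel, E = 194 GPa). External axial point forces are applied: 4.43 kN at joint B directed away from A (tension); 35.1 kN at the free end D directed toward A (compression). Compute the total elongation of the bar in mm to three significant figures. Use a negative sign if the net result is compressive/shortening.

-0.967 mm

Internal axial forces (sectioning from the free end, tension +): N_CD = -35.1 kN, N_BC = -35.1 kN, N_AB = -30.67 kN.
A_AB = 1706 mm².
A_CD = 193.6 mm².
δ_AB = -30670·734/(1706·120000) = -0.11 mm
δ_BC = -35100·267/(2860·109000) = -0.03006 mm
δ_CD = -35100·885/(193.6·194000) = -0.8271 mm
δ = Σδ_i = -0.9672 mm.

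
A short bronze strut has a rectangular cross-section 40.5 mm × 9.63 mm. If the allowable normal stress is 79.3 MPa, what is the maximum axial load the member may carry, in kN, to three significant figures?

A = 390 mm².
P_max = σ_allow · A = 79.3 · 390 = 30930 N = 30.93 kN.

30.9 kN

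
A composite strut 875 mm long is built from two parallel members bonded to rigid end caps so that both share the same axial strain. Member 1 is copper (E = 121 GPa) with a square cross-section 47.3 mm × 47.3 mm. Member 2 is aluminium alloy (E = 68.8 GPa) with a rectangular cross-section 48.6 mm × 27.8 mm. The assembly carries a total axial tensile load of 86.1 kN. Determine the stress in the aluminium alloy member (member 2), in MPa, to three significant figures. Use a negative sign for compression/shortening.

A_1 = 2237 mm².
A_2 = 1351 mm².
Equal strain + equilibrium ⇒ each member carries load in proportion to AE: A₁E₁ = 270700000 N, A₂E₂ = 92950000 N, ΣAE = 363700000 N.
σ₂ = P·E₂/ΣAE = 86100·68800/363700000 = 16.29 MPa.

16.3 MPa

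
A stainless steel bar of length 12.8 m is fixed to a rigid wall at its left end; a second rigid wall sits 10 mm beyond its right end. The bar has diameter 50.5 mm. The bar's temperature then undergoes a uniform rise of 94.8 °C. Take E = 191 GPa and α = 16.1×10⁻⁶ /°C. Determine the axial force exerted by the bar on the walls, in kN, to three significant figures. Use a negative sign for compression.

Free thermal expansion αLΔT = 16.1e-6 · 12800 · 94.8 = 19.54 mm.
The walls engage after the gap closes; constrained expansion = 19.54 − 10 = 9.536 mm.
The walls impose strain ε = −(9.536)/12800 = -7.4503e-04; σ = Eε = 191000 · -7.4503e-04 = -142.3 MPa.
Wall reaction R = σ·A = -142.3·2003 = -285000 N = -285 kN.

-285 kN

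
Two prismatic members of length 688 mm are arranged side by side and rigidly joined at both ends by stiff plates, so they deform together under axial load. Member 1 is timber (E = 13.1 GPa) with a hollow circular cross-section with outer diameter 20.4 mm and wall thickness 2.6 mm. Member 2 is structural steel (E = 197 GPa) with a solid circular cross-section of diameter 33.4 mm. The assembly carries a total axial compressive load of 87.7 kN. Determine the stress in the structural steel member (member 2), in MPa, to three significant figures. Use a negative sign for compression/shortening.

A_1 = 145.4 mm².
A_2 = 876.2 mm².
Equal strain + equilibrium ⇒ each member carries load in proportion to AE: A₁E₁ = 1905000 N, A₂E₂ = 172600000 N, ΣAE = 174500000 N.
σ₂ = P·E₂/ΣAE = -87700·197000/174500000 = -99 MPa.

-99.0 MPa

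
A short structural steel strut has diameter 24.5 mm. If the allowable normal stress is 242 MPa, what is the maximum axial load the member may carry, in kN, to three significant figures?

A = 471.4 mm².
P_max = σ_allow · A = 242 · 471.4 = 114100 N = 114.1 kN.

114 kN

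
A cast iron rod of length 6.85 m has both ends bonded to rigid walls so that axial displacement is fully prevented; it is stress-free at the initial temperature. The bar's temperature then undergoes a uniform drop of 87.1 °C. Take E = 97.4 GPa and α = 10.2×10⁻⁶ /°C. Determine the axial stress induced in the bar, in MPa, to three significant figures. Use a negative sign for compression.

86.5 MPa

Free thermal expansion αLΔT = 10.2e-6 · 6850 · -87.1 = -6.086 mm.
The walls impose strain ε = −(-6.086)/6850 = 8.8842e-04; σ = Eε = 97400 · 8.8842e-04 = 86.53 MPa.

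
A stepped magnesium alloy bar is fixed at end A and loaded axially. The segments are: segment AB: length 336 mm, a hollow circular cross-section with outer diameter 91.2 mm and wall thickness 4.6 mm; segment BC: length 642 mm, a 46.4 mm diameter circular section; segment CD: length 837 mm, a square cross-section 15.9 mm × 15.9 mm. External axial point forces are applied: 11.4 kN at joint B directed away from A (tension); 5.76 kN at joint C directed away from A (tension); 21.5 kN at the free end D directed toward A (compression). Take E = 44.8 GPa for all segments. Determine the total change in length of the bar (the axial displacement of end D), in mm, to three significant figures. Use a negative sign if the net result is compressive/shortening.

-1.75 mm

Internal axial forces (sectioning from the free end, tension +): N_CD = -21.5 kN, N_BC = -15.74 kN, N_AB = -4.34 kN.
A_AB = 1251 mm².
A_BC = 1691 mm².
A_CD = 252.8 mm².
δ_AB = -4340·336/(1251·44800) = -0.02601 mm
δ_BC = -15740·642/(1691·44800) = -0.1334 mm
δ_CD = -21500·837/(252.8·44800) = -1.589 mm
δ = Σδ_i = -1.748 mm.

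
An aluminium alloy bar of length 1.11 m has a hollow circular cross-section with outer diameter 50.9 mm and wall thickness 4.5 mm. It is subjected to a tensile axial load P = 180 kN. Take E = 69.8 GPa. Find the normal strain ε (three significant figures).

A = 656 mm².
σ = N/A = 274.4 MPa; ε = σ/E = 274.4/69800 = 3.931e-03.

0.00393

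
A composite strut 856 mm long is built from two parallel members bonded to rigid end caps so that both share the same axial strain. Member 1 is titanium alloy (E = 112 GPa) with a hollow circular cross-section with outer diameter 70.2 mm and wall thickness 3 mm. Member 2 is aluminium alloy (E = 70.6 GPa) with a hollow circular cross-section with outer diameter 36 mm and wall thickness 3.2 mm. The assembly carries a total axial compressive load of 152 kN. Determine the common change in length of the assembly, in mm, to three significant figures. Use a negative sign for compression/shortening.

A_1 = 633.3 mm².
A_2 = 329.7 mm².
Equal strain + equilibrium ⇒ each member carries load in proportion to AE: A₁E₁ = 70930000 N, A₂E₂ = 23280000 N, ΣAE = 94210000 N.
δ = PL/ΣAE = -152000·856/94210000 = -1.381 mm.

-1.38 mm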